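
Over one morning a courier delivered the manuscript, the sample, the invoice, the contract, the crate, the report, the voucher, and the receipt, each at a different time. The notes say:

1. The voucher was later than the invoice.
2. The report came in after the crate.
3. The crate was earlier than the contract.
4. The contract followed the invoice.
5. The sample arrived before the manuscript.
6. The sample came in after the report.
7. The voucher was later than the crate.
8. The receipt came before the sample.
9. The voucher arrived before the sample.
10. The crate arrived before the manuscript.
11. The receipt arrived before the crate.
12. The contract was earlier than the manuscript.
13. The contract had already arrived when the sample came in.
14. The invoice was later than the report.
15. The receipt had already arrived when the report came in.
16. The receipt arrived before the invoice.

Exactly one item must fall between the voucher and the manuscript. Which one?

the sample

Tracing the constraints gives the voucher → the sample → the manuscript, so the sample sits after the voucher and before the manuscript.
No other item is forced both after the voucher and before the manuscript.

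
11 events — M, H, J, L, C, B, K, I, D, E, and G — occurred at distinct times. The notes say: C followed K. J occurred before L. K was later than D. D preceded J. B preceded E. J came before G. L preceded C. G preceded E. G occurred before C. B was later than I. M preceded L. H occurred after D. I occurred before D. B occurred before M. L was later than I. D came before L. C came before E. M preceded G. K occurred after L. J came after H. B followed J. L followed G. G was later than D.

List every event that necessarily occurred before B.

Directly stated before B: I and J.
D reaches B via D → J → B.
H reaches B via H → J → B.

D, H, I, J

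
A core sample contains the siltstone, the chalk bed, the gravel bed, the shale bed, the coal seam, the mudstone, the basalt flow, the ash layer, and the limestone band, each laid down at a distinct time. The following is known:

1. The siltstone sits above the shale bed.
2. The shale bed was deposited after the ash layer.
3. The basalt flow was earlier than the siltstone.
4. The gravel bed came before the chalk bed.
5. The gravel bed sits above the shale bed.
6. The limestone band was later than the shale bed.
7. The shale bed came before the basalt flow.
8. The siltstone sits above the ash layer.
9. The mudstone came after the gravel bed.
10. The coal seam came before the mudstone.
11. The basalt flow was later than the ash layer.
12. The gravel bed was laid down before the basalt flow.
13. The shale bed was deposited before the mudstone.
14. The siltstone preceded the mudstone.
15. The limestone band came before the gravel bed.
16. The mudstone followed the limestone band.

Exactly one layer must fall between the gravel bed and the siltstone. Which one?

the basalt flow

Tracing the constraints gives the gravel bed → the basalt flow → the siltstone, so the basalt flow sits after the gravel bed and before the siltstone.
No other layer is forced both after the gravel bed and before the siltstone.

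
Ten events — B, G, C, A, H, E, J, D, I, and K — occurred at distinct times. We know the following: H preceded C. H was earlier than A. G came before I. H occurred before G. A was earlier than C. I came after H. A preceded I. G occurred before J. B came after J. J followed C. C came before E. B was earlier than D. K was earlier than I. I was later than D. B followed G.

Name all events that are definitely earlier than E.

Directly stated before E: C.
A reaches E via A → C → E.
H reaches E via H → C → E.
No chain forces I (or any of the others) ahead of E.

A, C, H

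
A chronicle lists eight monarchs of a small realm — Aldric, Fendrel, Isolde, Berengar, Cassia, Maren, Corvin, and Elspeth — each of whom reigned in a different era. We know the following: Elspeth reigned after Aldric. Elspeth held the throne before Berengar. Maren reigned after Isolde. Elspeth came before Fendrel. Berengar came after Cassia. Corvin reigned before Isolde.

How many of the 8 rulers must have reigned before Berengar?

3

Directly stated before Berengar: Cassia and Elspeth.
Aldric reaches Berengar via Aldric → Elspeth → Berengar.
No chain forces Isolde (or any of the others) ahead of Berengar.
That's Aldric, Cassia, and Elspeth — 3 in all.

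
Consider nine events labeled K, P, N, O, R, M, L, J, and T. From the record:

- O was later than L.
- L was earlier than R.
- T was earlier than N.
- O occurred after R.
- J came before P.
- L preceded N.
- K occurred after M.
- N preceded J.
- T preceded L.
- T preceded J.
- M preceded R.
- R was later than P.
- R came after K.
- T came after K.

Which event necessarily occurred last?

Every other event has a chain of constraints placing it before O, so O is last.

O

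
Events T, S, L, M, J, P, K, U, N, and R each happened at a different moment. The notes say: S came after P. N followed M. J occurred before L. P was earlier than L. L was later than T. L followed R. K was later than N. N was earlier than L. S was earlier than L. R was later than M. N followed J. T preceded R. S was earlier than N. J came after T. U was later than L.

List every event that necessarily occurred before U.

J, L, M, N, P, R, S, T

Directly stated before U: L.
J reaches U via J → L → U.
M reaches U via M → N → L → U.
N reaches U via N → L → U.
Likewise P, R, S, and T each reach U by chaining the stated constraints.
No chain forces K ahead of U.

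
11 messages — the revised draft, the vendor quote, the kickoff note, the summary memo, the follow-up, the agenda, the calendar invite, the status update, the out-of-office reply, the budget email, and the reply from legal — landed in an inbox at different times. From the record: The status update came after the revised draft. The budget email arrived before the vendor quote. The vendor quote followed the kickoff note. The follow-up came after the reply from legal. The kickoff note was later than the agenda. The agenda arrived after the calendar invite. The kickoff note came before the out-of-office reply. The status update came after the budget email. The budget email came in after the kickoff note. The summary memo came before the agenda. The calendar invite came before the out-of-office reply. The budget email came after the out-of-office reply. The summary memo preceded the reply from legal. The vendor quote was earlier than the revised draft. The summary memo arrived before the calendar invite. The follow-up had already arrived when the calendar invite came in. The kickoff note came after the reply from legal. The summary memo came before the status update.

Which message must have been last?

the status update

Every other message has a chain of constraints placing it before the status update, so the status update is last.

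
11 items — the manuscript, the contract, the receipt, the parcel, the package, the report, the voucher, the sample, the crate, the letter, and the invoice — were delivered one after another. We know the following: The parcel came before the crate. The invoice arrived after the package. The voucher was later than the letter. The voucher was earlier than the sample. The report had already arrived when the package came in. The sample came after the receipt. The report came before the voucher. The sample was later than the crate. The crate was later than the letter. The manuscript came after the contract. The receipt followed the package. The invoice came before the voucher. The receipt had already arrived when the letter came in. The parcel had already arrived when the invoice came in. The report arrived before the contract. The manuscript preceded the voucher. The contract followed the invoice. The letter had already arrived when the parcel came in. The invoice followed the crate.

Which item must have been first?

the report

The report has a chain of constraints placing it before every other item, so the report must be first.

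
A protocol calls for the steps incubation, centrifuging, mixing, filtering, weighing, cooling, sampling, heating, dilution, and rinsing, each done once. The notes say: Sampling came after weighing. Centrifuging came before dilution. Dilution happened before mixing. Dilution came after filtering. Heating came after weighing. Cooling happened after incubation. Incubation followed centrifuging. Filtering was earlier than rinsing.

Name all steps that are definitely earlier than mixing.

Directly stated before mixing: dilution.
Centrifuging reaches mixing via centrifuging → dilution → mixing.
Filtering reaches mixing via filtering → dilution → mixing.

centrifuging, dilution, filtering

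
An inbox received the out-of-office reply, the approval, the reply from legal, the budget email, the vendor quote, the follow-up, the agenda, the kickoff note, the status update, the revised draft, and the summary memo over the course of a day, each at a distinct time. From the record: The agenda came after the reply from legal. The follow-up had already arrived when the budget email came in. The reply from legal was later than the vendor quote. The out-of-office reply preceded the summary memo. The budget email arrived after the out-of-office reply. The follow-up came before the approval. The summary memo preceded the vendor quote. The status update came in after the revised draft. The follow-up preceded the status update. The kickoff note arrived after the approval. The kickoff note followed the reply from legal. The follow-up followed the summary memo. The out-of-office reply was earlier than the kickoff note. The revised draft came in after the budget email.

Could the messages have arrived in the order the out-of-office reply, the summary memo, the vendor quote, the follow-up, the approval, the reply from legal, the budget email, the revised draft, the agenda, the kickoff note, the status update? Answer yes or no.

Check each stated constraint against the proposed order — e.g. the follow-up is ahead of the status update; the out-of-office reply is ahead of the kickoff note. Every pair is in the required order; nothing is violated.

yes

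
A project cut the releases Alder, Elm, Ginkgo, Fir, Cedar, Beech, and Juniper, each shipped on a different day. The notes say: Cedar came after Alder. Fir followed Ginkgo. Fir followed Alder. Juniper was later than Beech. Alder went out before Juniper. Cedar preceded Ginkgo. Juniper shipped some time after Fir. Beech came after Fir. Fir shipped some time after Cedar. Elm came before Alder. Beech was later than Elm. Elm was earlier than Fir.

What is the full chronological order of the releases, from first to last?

Elm, Alder, Cedar, Ginkgo, Fir, Beech, Juniper

The constraints fix every adjacent pair, so only one ordering works:
Elm → Alder → Cedar → Ginkgo → Fir → Beech → Juniper.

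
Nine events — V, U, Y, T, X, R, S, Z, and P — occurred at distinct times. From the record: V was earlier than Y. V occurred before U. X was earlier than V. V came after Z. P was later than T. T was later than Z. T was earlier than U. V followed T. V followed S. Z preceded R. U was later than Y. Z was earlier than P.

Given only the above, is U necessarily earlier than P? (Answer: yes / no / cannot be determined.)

cannot be determined

No chain of stated constraints runs from U to P, and none runs from P to U either.
So the relative order of U and P is not fixed by the given facts.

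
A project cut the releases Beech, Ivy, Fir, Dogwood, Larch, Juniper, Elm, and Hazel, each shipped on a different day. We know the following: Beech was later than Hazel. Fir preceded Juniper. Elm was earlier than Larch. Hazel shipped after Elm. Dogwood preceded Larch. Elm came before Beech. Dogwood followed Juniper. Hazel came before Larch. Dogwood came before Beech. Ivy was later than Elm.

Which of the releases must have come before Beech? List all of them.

Directly stated before Beech: Dogwood, Elm, and Hazel.
Fir reaches Beech via Fir → Juniper → Dogwood → Beech.
Juniper reaches Beech via Juniper → Dogwood → Beech.

Dogwood, Elm, Fir, Hazel, Juniper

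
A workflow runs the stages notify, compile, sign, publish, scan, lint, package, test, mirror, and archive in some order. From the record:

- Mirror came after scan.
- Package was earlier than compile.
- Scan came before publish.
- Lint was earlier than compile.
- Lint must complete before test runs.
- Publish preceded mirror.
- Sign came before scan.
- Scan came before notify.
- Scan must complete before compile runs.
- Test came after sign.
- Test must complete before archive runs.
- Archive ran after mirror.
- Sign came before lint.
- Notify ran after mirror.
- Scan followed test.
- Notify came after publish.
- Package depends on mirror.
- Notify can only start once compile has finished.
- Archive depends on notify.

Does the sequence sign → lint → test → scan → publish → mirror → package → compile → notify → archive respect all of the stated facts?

yes

Check each stated constraint against the proposed order — e.g. lint is ahead of compile; test is ahead of archive. Every pair is in the required order; nothing is violated.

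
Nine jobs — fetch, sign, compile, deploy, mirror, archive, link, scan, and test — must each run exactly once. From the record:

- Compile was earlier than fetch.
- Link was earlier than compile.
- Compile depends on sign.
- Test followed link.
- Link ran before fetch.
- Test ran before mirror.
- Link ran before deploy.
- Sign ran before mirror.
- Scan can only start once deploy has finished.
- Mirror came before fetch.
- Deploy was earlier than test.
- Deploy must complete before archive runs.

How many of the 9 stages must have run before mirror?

Directly stated before mirror: sign and test.
Deploy reaches mirror via deploy → test → mirror.
Link reaches mirror via link → test → mirror.
That's deploy, link, sign, and test — 4 in all.

4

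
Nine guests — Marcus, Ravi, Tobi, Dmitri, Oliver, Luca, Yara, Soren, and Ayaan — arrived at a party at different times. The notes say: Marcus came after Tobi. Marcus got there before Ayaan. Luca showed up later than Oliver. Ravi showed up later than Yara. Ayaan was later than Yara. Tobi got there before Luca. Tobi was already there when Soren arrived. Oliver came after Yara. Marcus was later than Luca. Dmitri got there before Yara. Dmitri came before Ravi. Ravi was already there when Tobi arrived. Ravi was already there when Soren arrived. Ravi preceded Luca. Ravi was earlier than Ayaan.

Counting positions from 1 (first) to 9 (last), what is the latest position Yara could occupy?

Yara must come before Ayaan, Luca, Marcus, Oliver, Ravi, Soren, and Tobi — 7 guests forced after them.
Everything else can be placed before Yara in some valid order, so Yara can sit as late as position 9 − 7 = 2.

2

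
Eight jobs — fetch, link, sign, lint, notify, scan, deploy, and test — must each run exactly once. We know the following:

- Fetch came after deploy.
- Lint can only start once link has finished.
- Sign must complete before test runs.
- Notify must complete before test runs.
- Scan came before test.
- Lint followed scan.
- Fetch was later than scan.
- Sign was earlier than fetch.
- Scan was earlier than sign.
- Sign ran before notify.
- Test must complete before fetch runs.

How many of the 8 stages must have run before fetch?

Directly stated before fetch: deploy, scan, sign, and test.
Notify reaches fetch via notify → test → fetch.
That's deploy, notify, scan, sign, and test — 5 in all.

5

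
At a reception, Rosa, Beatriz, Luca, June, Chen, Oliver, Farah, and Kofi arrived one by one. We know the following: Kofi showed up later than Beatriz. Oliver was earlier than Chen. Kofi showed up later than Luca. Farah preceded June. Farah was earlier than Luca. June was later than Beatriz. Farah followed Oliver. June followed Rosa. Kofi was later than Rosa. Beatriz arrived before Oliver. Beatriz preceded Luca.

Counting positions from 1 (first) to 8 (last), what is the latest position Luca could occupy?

7

Luca must come before Kofi — 1 guest forced after them.
Everything else can be placed before Luca in some valid order, so Luca can sit as late as position 8 − 1 = 7.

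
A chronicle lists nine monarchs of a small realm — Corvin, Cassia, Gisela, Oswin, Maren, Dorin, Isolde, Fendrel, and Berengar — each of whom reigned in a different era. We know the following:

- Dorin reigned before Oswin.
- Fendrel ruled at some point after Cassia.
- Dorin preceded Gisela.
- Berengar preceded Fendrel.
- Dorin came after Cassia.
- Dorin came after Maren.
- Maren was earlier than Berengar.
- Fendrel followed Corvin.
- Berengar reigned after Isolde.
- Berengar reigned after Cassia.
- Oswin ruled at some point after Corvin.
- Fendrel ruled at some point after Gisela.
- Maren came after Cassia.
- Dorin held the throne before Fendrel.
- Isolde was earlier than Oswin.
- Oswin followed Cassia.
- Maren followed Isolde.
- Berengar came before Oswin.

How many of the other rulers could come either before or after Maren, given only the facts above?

Forced before Maren: Cassia and Isolde; forced after Maren: Berengar, Dorin, Fendrel, Gisela, and Oswin.
That leaves Corvin with no forced order relative to Maren — 1.

1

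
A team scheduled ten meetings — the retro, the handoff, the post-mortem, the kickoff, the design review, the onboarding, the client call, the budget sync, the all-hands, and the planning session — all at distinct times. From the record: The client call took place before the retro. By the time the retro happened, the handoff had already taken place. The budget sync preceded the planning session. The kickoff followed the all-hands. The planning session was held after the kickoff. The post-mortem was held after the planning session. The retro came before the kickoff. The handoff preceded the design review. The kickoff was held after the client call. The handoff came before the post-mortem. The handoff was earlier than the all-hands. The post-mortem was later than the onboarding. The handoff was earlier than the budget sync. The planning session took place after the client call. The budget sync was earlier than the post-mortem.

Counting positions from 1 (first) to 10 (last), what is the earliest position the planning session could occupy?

7

The all-hands, the budget sync, the client call, the handoff, the kickoff, and the retro must all come before the planning session — 6 forced predecessors.
Nothing else is forced ahead of the planning session, so its earliest slot is position 6 + 1 = 7.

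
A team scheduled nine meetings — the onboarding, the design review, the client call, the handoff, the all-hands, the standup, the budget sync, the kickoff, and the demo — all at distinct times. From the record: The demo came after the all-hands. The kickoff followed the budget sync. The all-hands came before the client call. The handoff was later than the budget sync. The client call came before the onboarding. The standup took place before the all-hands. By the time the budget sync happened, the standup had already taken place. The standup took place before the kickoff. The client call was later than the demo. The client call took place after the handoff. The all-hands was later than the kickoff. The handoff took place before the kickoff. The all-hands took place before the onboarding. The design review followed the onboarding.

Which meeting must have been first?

the standup

The standup has a chain of constraints placing it before every other meeting, so the standup must be first.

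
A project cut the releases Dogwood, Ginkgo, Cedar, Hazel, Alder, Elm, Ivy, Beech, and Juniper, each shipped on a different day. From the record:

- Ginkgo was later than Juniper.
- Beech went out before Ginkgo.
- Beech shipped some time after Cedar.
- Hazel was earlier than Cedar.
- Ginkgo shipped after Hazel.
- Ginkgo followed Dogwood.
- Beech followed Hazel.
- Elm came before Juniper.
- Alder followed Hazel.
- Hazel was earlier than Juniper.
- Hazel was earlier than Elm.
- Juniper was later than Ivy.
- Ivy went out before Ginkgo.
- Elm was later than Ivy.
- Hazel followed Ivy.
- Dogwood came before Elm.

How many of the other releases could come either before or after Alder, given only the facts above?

Forced before Alder: Hazel and Ivy.
That leaves Beech, Cedar, Dogwood, Elm, Ginkgo, and Juniper with no forced order relative to Alder — 6.

6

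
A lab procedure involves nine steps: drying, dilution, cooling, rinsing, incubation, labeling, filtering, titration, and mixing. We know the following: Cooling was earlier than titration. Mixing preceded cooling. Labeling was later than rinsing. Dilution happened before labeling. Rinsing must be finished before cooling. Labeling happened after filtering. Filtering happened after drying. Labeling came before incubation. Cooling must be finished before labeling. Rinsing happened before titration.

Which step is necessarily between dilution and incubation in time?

labeling

Tracing the constraints gives dilution → labeling → incubation, so labeling sits after dilution and before incubation.
No other step is forced both after dilution and before incubation.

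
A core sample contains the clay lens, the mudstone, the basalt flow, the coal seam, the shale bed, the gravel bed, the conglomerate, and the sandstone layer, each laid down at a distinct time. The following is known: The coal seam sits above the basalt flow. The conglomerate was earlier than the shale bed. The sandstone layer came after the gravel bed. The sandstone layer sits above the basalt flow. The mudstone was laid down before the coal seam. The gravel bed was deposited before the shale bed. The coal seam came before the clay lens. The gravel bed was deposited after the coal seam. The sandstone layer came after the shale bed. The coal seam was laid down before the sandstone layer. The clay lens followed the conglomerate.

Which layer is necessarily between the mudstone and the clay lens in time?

Tracing the constraints gives the mudstone → the coal seam → the clay lens, so the coal seam sits after the mudstone and before the clay lens.
No other layer is forced both after the mudstone and before the clay lens.

the coal seam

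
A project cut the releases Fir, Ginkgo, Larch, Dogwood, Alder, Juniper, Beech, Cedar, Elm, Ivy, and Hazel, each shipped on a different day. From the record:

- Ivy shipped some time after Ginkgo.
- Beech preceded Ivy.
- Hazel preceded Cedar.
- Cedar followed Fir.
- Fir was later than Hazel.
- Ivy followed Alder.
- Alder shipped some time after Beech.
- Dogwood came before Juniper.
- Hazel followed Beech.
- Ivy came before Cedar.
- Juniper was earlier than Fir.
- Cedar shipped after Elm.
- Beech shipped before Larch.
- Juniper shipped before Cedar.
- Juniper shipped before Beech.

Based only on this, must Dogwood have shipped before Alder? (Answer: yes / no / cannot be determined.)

yes

Chain the constraints: Dogwood → Juniper → Beech → Alder. Each link is directly stated, so Dogwood comes before Alder.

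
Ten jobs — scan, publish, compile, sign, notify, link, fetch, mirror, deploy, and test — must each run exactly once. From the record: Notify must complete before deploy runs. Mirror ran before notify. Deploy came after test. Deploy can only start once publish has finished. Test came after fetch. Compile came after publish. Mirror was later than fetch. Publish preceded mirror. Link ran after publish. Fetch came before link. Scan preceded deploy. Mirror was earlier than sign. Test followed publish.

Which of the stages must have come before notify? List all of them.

Directly stated before notify: mirror.
Fetch reaches notify via fetch → mirror → notify.
Publish reaches notify via publish → mirror → notify.
No chain forces scan (or any of the others) ahead of notify.

fetch, mirror, publish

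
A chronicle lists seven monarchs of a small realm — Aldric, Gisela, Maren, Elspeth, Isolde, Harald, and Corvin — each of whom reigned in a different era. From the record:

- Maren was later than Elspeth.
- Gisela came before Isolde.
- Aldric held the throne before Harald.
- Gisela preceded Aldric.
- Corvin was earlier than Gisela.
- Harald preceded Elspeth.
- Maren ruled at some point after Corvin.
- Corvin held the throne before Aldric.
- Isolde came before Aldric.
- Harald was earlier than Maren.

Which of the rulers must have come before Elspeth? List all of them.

Aldric, Corvin, Gisela, Harald, Isolde

Directly stated before Elspeth: Harald.
Aldric reaches Elspeth via Aldric → Harald → Elspeth.
Corvin reaches Elspeth via Corvin → Aldric → Harald → Elspeth.
Gisela reaches Elspeth via Gisela → Aldric → Harald → Elspeth.
Likewise Isolde reaches Elspeth by chaining the stated constraints.
No chain forces Maren ahead of Elspeth.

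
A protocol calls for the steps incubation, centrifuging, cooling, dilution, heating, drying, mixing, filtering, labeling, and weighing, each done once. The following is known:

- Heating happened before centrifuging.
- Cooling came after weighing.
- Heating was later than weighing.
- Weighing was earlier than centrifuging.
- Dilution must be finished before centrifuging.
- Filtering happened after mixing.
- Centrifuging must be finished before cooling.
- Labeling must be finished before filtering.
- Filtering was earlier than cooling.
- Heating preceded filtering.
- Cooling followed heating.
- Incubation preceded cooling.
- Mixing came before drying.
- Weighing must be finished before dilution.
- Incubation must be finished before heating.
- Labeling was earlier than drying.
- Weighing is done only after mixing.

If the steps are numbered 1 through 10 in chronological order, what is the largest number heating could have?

7

Heating must come before centrifuging, cooling, and filtering — 3 steps forced after it.
Everything else can be placed before heating in some valid order, so heating can sit as late as position 10 − 3 = 7.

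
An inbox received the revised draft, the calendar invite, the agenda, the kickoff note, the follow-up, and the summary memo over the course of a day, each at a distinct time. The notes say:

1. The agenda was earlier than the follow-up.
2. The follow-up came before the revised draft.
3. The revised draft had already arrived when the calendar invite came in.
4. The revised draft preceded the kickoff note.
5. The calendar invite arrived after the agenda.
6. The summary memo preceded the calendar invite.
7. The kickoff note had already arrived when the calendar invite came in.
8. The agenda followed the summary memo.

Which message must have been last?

the calendar invite

Every other message has a chain of constraints placing it before the calendar invite, so the calendar invite is last.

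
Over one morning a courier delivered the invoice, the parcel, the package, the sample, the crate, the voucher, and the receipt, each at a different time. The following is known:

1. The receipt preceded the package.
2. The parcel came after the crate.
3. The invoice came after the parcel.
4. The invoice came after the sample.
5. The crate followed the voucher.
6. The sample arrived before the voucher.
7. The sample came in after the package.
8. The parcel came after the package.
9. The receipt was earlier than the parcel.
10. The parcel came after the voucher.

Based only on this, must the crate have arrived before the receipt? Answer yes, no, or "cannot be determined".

Tracing the constraints gives the receipt → the package → the sample → the voucher → the crate, so the receipt must come before the crate.
That means the crate cannot be before the receipt.

no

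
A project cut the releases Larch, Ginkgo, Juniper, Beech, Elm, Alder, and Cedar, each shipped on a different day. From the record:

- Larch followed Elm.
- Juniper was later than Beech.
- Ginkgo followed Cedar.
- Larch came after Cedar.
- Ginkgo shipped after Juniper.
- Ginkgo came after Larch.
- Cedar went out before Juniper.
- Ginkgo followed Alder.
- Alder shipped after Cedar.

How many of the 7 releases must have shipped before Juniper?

Directly stated before Juniper: Beech and Cedar.
No chain forces Alder (or any of the others) ahead of Juniper.
That's Beech and Cedar — 2 in all.

2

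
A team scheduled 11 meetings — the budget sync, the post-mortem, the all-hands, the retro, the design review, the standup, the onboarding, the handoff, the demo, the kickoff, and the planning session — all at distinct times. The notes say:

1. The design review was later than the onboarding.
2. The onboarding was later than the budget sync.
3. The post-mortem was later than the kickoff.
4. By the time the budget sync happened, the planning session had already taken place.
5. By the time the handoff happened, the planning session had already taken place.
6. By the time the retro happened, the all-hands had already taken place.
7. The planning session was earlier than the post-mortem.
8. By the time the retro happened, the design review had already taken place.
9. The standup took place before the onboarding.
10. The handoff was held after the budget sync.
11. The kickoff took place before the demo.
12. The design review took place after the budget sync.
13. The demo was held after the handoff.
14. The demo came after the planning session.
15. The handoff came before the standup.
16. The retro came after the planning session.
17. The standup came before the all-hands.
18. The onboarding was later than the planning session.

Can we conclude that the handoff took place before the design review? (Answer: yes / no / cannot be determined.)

yes

Chain the constraints: the handoff → the standup → the onboarding → the design review. Each link is directly stated, so the handoff comes before the design review.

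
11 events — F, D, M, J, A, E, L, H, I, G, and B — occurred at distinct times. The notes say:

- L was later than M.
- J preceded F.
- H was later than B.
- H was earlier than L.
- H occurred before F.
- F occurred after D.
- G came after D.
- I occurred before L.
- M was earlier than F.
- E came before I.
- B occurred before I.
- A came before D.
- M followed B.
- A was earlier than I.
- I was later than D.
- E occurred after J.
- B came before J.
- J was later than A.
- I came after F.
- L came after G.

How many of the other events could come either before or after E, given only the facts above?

5

Forced before E: A, B, and J; forced after E: I and L.
That leaves D, F, G, H, and M with no forced order relative to E — 5.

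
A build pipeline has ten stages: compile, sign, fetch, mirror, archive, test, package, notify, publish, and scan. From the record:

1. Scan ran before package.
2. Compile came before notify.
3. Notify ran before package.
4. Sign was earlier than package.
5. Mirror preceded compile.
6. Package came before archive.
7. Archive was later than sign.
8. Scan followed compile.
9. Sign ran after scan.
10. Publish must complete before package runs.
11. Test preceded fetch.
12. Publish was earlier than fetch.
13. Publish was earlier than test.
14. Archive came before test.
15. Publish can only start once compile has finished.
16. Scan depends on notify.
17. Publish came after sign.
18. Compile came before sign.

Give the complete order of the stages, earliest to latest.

The constraints fix every adjacent pair, so only one ordering works:
mirror → compile → notify → scan → sign → publish → package → archive → test → fetch.

mirror, compile, notify, scan, sign, publish, package, archive, test, fetch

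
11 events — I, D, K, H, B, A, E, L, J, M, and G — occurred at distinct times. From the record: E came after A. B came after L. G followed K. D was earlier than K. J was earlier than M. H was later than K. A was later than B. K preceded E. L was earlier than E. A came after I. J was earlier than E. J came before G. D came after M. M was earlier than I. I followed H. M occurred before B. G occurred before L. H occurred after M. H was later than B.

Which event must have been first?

J

J has a chain of constraints placing it before every other event, so J must be first.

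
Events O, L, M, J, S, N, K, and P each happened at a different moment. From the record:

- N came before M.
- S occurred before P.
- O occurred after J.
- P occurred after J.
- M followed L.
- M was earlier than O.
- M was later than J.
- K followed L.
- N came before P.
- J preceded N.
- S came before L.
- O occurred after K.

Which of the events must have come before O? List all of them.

Directly stated before O: J, K, and M.
L reaches O via L → M → O.
N reaches O via N → M → O.
S reaches O via S → L → M → O.
No chain forces P ahead of O.

J, K, L, M, N, S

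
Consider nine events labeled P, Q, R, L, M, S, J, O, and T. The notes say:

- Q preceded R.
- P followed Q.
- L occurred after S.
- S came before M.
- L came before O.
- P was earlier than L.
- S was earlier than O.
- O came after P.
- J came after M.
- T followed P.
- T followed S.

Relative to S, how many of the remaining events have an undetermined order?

3

Forced after S: J, L, M, O, and T.
That leaves P, Q, and R with no forced order relative to S — 3.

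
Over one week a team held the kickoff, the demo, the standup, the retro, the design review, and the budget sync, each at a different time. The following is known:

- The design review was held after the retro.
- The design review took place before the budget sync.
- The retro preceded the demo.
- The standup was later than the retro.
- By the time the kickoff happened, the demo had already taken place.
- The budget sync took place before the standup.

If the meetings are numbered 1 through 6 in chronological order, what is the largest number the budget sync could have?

5

The budget sync must come before the standup — 1 meeting forced after it.
Everything else can be placed before the budget sync in some valid order, so the budget sync can sit as late as position 6 − 1 = 5.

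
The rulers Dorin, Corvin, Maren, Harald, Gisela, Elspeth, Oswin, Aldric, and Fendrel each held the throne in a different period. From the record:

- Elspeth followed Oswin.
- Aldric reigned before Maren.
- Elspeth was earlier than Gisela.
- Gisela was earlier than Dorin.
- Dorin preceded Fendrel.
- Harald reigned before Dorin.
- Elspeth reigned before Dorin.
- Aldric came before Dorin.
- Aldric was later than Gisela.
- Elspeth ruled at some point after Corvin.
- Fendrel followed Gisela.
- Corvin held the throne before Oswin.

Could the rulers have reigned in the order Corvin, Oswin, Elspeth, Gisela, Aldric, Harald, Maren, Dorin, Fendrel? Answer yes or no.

yes

Check each stated constraint against the proposed order — e.g. Elspeth is ahead of Dorin; Gisela is ahead of Fendrel. Every pair is in the required order; nothing is violated.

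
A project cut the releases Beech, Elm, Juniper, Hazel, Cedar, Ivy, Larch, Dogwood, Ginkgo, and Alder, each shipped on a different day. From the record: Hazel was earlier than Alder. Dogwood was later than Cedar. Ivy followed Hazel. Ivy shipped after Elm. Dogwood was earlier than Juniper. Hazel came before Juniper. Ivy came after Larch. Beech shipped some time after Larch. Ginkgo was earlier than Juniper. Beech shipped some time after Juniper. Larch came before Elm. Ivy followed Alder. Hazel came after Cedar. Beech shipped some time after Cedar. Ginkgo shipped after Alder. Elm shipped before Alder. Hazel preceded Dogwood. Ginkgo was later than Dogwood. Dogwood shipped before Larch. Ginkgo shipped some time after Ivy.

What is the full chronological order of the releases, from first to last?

The constraints fix every adjacent pair, so only one ordering works:
Cedar → Hazel → Dogwood → Larch → Elm → Alder → Ivy → Ginkgo → Juniper → Beech.

Cedar, Hazel, Dogwood, Larch, Elm, Alder, Ivy, Ginkgo, Juniper, Beech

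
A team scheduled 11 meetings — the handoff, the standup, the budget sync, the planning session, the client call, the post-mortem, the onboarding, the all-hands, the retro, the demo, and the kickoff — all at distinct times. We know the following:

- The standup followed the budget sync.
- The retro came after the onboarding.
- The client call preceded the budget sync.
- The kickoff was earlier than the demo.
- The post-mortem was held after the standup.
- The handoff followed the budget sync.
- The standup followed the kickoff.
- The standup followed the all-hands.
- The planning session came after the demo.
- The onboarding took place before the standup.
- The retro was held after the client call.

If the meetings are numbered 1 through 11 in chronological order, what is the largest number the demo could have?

The demo must come before the planning session — 1 meeting forced after it.
Everything else can be placed before the demo in some valid order, so the demo can sit as late as position 11 − 1 = 10.

10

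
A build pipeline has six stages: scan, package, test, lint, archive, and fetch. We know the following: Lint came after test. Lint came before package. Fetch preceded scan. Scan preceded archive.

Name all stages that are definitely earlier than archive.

fetch, scan

Directly stated before archive: scan.
Fetch reaches archive via fetch → scan → archive.
No chain forces lint (or any of the others) ahead of archive.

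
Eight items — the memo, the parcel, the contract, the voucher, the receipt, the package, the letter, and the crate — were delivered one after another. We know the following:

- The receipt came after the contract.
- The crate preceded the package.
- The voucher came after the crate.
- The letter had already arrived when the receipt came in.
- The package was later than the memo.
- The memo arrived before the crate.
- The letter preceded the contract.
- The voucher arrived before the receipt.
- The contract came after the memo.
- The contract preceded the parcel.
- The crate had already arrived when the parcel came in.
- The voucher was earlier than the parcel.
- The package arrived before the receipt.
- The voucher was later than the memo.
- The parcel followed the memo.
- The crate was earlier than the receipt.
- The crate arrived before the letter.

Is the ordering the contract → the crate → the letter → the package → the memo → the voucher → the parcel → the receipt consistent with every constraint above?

The constraints require the memo before the contract, but in the proposed sequence the contract appears ahead of the memo. That one violation is enough.

no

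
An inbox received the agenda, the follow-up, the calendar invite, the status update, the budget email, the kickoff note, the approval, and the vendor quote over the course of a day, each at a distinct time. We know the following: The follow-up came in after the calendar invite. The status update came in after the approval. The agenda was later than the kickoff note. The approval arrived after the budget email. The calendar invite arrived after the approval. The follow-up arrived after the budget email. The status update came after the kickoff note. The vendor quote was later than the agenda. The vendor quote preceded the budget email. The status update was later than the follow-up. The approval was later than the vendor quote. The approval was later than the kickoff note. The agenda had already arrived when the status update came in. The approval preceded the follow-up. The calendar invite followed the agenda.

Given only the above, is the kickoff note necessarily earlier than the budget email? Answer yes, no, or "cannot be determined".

Chain the constraints: the kickoff note → the agenda → the vendor quote → the budget email. Each link is directly stated, so the kickoff note comes before the budget email.

yes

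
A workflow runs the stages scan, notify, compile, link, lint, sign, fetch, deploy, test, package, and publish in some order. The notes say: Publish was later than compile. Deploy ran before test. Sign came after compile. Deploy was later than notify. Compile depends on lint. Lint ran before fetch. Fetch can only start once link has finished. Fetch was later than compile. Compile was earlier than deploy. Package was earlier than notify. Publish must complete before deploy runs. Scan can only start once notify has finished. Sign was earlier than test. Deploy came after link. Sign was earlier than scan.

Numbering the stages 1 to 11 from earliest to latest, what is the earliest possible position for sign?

Compile and lint must both come before sign — 2 forced predecessors.
Nothing else is forced ahead of sign, so its earliest slot is position 2 + 1 = 3.

3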